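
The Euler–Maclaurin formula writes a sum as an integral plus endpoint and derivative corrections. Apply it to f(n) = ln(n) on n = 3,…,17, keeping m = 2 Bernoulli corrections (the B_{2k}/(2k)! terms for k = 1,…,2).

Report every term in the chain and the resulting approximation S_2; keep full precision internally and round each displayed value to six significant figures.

Integral: ∫_3^17 ln(x) dx = 30.8688.
Boundary: ½(f(3) + f(17)) = ½(1.09861 + 2.83321) = 1.96591.
So far: 32.8347.
Order-1 term: 1/12 · (0.0588235 − 0.333333) = -0.0228758.
After k=1: 32.8118.
Order-2 term: −1/720 · (0.000407083 − 0.0740741) = 0.000102315.

S_2 ≈ 32.8119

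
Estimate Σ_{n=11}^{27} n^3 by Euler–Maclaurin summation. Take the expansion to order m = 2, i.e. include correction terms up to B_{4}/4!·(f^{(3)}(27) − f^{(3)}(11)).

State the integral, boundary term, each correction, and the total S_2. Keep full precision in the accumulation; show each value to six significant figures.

The integral term ∫_11^27 x^3 dx = 129200.
Boundary: ½(f(11) + f(27)) = ½(1331.00 + 19683.0) = 10507.0.
Integral + boundary = 139707.
Correction k=1: B_{2}/2! · (f^{(1)}(27) − f^{(1)}(11)) = 1/12 · (2187.00 − 363.000) = 152.000.
Partial sum through k=1: 139859.
Correction k=2: B_{4}/4! · (f^{(3)}(27) − f^{(3)}(11)) = −1/720 · (6.00000 − 6.00000) = 0.00000.

S_2 ≈ 139859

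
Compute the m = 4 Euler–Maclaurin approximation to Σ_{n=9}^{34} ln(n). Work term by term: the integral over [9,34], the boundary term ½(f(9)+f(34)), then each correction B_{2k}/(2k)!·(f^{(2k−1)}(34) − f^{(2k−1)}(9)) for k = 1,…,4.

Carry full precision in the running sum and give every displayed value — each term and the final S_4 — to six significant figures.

S_4 ≈ 77.9762

The integral term ∫_9^34 ln(x) dx = 75.1212.
Boundary: ½(f(9) + f(34)) = ½(2.19722 + 3.52636) = 2.86179.
So far: 77.9830.
Order-1 term: 1/12 · (0.0294118 − 0.111111) = -0.00680828.
Running total after k=1: 77.9762.
Order-2 term: −1/720 · (5.08854e-05 − 0.00274348) = 3.73972e-06.
Running total after k=2: 77.9762.
Order-3 term: 1/30240 · (5.28222e-07 − 0.000406442) = -1.34231e-08.
Running total after k=3: 77.9762.
Order-4 term: −1/1209600 · (1.37082e-08 − 0.000150534) = 1.24438e-10.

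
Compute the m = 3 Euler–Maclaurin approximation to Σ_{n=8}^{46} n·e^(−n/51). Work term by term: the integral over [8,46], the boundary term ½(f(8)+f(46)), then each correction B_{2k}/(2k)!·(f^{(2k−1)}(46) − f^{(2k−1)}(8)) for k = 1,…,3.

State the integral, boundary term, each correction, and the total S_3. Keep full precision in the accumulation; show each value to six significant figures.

Integral: ∫_8^46 x·e^(−x/51) dx = 564.797.
Endpoint term: (f(8) + f(46))/2 = (6.83857 + 18.6656)/2 = 12.7521.
Running total after boundary: 577.549.
k=1: B_{2}/(2)! × [f^{(1)}(46) − f^{(1)}(8)] = 1/12 × (0.0397817 − 0.720732) = -0.0567458.
Partial sum through k=1: 577.493.
k=2: B_{4}/(4)! × [f^{(3)}(46) − f^{(3)}(8)] = −1/720 × (0.000327308 − 0.000934400) = 8.43183e-07.
Partial sum through k=2: 577.493.
k=3: B_{6}/(6)! × [f^{(5)}(46) − f^{(5)}(8)] = 1/30240 × (2.45798e-07 − 6.11958e-07) = -1.21084e-11.

S_3 ≈ 577.493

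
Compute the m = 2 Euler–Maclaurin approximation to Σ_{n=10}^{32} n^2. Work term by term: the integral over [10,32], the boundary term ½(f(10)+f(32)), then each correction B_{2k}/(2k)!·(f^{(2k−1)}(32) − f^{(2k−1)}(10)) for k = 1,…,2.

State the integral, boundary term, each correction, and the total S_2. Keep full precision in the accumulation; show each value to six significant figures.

∫_10^32 x^2 dx evaluates to 10589.3.
Endpoint term: (f(10) + f(32))/2 = (100.000 + 1024.00)/2 = 562.000.
Integral + boundary = 11151.3.
k=1: B_{2}/(2)! × [f^{(1)}(32) − f^{(1)}(10)] = 1/12 × (64.0000 − 20.0000) = 3.66667.
Partial sum through k=1: 11155.0.
k=2: B_{4}/(4)! × [f^{(3)}(32) − f^{(3)}(10)] = −1/720 × (0.00000 − 0.00000) = 0.00000.

S_2 ≈ 11155.0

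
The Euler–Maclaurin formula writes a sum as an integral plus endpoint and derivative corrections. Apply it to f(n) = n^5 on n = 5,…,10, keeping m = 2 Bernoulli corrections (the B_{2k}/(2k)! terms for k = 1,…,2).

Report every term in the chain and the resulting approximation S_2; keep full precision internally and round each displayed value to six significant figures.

Integral: ∫_5^10 x^5 dx = 164062.
Boundary: ½(f(5) + f(10)) = ½(3125.00 + 100000) = 51562.5.
So far: 215625.
Order-1 term: 1/12 · (50000.0 − 3125.00) = 3906.25.
After k=1: 219531.
Order-2 term: −1/720 · (6000.00 − 1500.00) = -6.25000.

S_2 ≈ 219525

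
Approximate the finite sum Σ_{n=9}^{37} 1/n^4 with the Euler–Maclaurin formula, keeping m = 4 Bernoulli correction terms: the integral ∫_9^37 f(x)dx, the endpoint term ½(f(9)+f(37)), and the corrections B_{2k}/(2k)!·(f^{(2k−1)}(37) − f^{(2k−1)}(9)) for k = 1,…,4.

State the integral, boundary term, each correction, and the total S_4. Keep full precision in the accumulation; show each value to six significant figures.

The integral term ∫_9^37 1/x^4 dx = 0.000450667.
½[f(9) + f(37)] = ½[0.000152416 + 5.33572e-07] = 7.64747e-05.
Running total after boundary: 0.000527141.
Order-1 term: 1/12 · (-5.76835e-08 − (-6.77404e-05)) = 5.64022e-06.
Partial sum through k=1: 0.000532782.
Order-2 term: −1/720 · (-1.26406e-09 − (-2.50890e-05)) = -3.48441e-08.
Partial sum through k=2: 0.000532747.
Order-3 term: 1/30240 · (-5.17075e-11 − (-1.73455e-05)) = 5.73593e-10.
Partial sum through k=3: 0.000532747.
Order-4 term: −1/1209600 · (-3.39933e-12 − (-1.92728e-05)) = -1.59332e-11.

S_4 ≈ 0.000532747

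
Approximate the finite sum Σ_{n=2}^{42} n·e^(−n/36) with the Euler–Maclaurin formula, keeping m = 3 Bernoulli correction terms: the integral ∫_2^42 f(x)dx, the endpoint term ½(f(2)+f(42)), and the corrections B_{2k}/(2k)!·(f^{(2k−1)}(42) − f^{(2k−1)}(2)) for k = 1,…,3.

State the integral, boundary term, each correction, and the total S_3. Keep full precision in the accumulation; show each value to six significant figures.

The integral term ∫_2^42 x·e^(−x/36) dx = 419.652.
Endpoint term: (f(2) + f(42))/2 = (1.89192 + 13.0789)/2 = 7.48543.
Running total after boundary: 427.138.
Order-1 term: 1/12 · (-0.0519005 − 0.893406) = -0.0787756.
After k=1: 427.059.
Order-2 term: −1/720 · (0.000440514 − 0.00214917) = 2.37313e-06.
After k=2: 427.059.
Order-3 term: 1/30240 · (7.10706e-07 − 2.78471e-06) = -6.85848e-11.

S_3 ≈ 427.059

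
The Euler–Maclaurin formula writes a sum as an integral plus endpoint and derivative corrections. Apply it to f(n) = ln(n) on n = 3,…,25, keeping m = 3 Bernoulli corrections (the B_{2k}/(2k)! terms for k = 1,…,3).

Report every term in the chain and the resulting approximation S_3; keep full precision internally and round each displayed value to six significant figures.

S_3 ≈ 57.3105

∫_3^25 ln(x) dx evaluates to 55.1761.
½[f(3) + f(25)] = ½[1.09861 + 3.21888] = 2.15874.
So far: 57.3348.
Order-1 term: 1/12 · (0.0400000 − 0.333333) = -0.0244444.
Partial sum through k=1: 57.3104.
Order-2 term: −1/720 · (0.000128000 − 0.0740741) = 0.000102703.
Partial sum through k=2: 57.3105.
Order-3 term: 1/30240 · (2.45760e-06 − 0.0987654) = -3.26597e-06.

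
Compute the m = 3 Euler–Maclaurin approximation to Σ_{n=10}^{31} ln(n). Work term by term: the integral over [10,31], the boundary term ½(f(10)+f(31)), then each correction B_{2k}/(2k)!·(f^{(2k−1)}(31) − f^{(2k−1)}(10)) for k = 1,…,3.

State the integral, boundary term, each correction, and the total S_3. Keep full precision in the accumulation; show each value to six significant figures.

S_3 ≈ 65.2904

∫_10^31 ln(x) dx evaluates to 62.4278.
Boundary: ½(f(10) + f(31)) = ½(2.30259 + 3.43399) = 2.86829.
So far: 65.2960.
k=1: B_{2}/(2)! × [f^{(1)}(31) − f^{(1)}(10)] = 1/12 × (0.0322581 − 0.100000) = -0.00564516.
After k=1: 65.2904.
k=2: B_{4}/(4)! × [f^{(3)}(31) − f^{(3)}(10)] = −1/720 × (6.71344e-05 − 0.00200000) = 2.68454e-06.
After k=2: 65.2904.
k=3: B_{6}/(6)! × [f^{(5)}(31) − f^{(5)}(10)] = 1/30240 × (8.38306e-07 − 0.000240000) = -7.90879e-09.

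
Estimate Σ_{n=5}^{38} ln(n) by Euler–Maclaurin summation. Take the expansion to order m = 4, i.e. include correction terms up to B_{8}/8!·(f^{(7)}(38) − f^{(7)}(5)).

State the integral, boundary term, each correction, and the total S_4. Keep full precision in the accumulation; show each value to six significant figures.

Integral: ∫_5^38 ln(x) dx = 97.1811.
½[f(5) + f(38)] = ½[1.60944 + 3.63759] = 2.62351.
Integral + boundary = 99.8046.
Correction k=1: B_{2}/2! · (f^{(1)}(38) − f^{(1)}(5)) = 1/12 · (0.0263158 − 0.200000) = -0.0144737.
Running total after k=1: 99.7901.
Correction k=2: B_{4}/4! · (f^{(3)}(38) − f^{(3)}(5)) = −1/720 · (3.64485e-05 − 0.0160000) = 2.21716e-05.
Running total after k=2: 99.7901.
Correction k=3: B_{6}/6! · (f^{(5)}(38) − f^{(5)}(5)) = 1/30240 · (3.02896e-07 − 0.00768000) = -2.53958e-07.
Running total after k=3: 99.7901.
Correction k=4: B_{8}/8! · (f^{(7)}(38) − f^{(7)}(5)) = −1/1209600 · (6.29285e-09 − 0.00921600) = 7.61904e-09.

S_4 ≈ 99.7901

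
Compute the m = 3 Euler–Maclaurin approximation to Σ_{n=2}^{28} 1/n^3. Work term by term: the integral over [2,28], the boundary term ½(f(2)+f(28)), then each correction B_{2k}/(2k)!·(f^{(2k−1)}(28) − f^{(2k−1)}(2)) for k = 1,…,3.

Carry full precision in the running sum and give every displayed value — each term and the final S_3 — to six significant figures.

Integral: ∫_2^28 1/x^3 dx = 0.124362.
½[f(2) + f(28)] = ½[0.125000 + 4.55539e-05] = 0.0625228.
Running total after boundary: 0.186885.
k=1: B_{2}/(2)! × [f^{(1)}(28) − f^{(1)}(2)] = 1/12 × (-4.88078e-06 − (-0.187500)) = 0.0156246.
Partial sum through k=1: 0.202510.
k=2: B_{4}/(4)! × [f^{(3)}(28) − f^{(3)}(2)] = −1/720 × (-1.24510e-07 − (-0.937500)) = -0.00130208.
Partial sum through k=2: 0.201208.
k=3: B_{6}/(6)! × [f^{(5)}(28) − f^{(5)}(2)] = 1/30240 × (-6.67016e-09 − (-9.84375)) = 0.000325521.

S_3 ≈ 0.201533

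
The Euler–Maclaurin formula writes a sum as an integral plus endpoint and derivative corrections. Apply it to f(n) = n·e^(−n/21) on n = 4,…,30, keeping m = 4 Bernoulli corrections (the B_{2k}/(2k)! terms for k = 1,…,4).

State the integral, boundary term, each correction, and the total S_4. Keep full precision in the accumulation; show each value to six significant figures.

The integral term ∫_4^30 x·e^(−x/21) dx = 177.281.
Endpoint term: (f(4) + f(30))/2 = (3.30626 + 7.18953)/2 = 5.24790.
Integral + boundary = 182.528.
Correction k=1: B_{2}/2! · (f^{(1)}(30) − f^{(1)}(4)) = 1/12 · (-0.102708 − 0.669124) = -0.0643193.
Partial sum through k=1: 182.464.
Correction k=2: B_{4}/4! · (f^{(3)}(30) − f^{(3)}(4)) = −1/720 · (0.000853956 − 0.00526588) = 6.12768e-06.
Partial sum through k=2: 182.464.
Correction k=3: B_{6}/6! · (f^{(5)}(30) − f^{(5)}(4)) = 1/30240 · (4.40093e-06 − 2.04410e-05) = -5.30426e-10.
Partial sum through k=3: 182.464.
Correction k=4: B_{8}/8! · (f^{(7)}(30) − f^{(7)}(4)) = −1/1209600 · (1.55679e-08 − 6.56263e-08) = 4.13843e-14.

S_4 ≈ 182.464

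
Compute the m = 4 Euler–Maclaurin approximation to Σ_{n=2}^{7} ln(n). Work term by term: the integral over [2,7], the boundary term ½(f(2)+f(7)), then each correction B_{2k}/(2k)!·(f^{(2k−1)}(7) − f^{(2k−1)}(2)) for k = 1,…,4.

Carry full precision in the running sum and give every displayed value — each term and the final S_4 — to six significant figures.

S_4 ≈ 8.52516

The integral term ∫_2^7 ln(x) dx = 7.23508.
Boundary: ½(f(2) + f(7)) = ½(0.693147 + 1.94591) = 1.31953.
Integral + boundary = 8.55461.
k=1: B_{2}/(2)! × [f^{(1)}(7) − f^{(1)}(2)] = 1/12 × (0.142857 − 0.500000) = -0.0297619.
Partial sum through k=1: 8.52484.
k=2: B_{4}/(4)! × [f^{(3)}(7) − f^{(3)}(2)] = −1/720 × (0.00583090 − 0.250000) = 0.000339124.
Partial sum through k=2: 8.52518.
k=3: B_{6}/(6)! × [f^{(5)}(7) − f^{(5)}(2)] = 1/30240 × (0.00142798 − 0.750000) = -2.47544e-05.
Partial sum through k=3: 8.52516.
k=4: B_{8}/(8)! × [f^{(7)}(7) − f^{(7)}(2)] = −1/1209600 × (0.000874271 − 5.62500) = 4.64957e-06.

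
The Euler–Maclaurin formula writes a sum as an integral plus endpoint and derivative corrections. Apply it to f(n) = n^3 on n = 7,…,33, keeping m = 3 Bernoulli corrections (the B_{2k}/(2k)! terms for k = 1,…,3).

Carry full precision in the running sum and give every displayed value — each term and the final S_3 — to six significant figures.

Integral: ∫_7^33 x^3 dx = 295880.
Boundary: ½(f(7) + f(33)) = ½(343.000 + 35937.0) = 18140.0.
Integral + boundary = 314020.
k=1: B_{2}/(2)! × [f^{(1)}(33) − f^{(1)}(7)] = 1/12 × (3267.00 − 147.000) = 260.000.
After k=1: 314280.
k=2: B_{4}/(4)! × [f^{(3)}(33) − f^{(3)}(7)] = −1/720 × (6.00000 − 6.00000) = 0.00000.
After k=2: 314280.
k=3: B_{6}/(6)! × [f^{(5)}(33) − f^{(5)}(7)] = 1/30240 × (0.00000 − 0.00000) = 0.00000.

S_3 ≈ 314280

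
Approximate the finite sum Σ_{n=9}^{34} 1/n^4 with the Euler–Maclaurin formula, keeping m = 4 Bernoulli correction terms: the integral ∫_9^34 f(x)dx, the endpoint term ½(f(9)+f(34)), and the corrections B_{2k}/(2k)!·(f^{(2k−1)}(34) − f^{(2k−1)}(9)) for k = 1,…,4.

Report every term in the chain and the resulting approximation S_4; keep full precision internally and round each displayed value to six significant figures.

The integral term ∫_9^34 1/x^4 dx = 0.000448766.
Endpoint term: (f(9) + f(34))/2 = (0.000152416 + 7.48315e-07)/2 = 7.65821e-05.
Integral + boundary = 0.000525349.
Order-1 term: 1/12 · (-8.80370e-08 − (-6.77404e-05)) = 5.63769e-06.
After k=1: 0.000530986.
Order-2 term: −1/720 · (-2.28470e-09 − (-2.50890e-05)) = -3.48427e-08.
After k=2: 0.000530951.
Order-3 term: 1/30240 · (-1.10677e-10 − (-1.73455e-05)) = 5.73591e-10.
After k=3: 0.000530952.
Order-4 term: −1/1209600 · (-8.61675e-12 − (-1.92728e-05)) = -1.59332e-11.

S_4 ≈ 0.000530952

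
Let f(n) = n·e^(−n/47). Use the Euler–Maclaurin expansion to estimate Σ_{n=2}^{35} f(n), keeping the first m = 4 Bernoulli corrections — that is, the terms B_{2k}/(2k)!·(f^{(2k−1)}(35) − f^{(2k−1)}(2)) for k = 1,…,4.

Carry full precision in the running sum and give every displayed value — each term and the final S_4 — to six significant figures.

The integral term ∫_2^35 x·e^(−x/47) dx = 376.846.
Boundary: ½(f(2) + f(35)) = ½(1.91668 + 16.6210) = 9.26884.
Integral + boundary = 386.115.
Correction k=1: B_{2}/2! · (f^{(1)}(35) − f^{(1)}(2)) = 1/12 · (0.121247 − 0.917559) = -0.0663593.
Partial sum through k=1: 386.048.
Correction k=2: B_{4}/4! · (f^{(3)}(35) − f^{(3)}(2)) = −1/720 · (0.000484843 − 0.00128304) = 1.10861e-06.
Partial sum through k=2: 386.048.
Correction k=3: B_{6}/6! · (f^{(5)}(35) − f^{(5)}(2)) = 1/30240 · (4.14124e-07 − 9.73612e-07) = -1.85016e-11.
Partial sum through k=3: 386.048.
Correction k=4: B_{8}/8! · (f^{(7)}(35) − f^{(7)}(2)) = −1/1209600 · (2.75582e-10 − 6.18560e-10) = 2.83547e-16.

S_4 ≈ 386.048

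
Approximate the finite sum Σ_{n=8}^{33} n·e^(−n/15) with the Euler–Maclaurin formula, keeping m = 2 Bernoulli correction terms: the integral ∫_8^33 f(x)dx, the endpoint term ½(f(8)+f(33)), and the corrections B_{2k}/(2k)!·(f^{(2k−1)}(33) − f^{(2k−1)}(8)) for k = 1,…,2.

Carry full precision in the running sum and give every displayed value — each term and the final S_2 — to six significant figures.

S_2 ≈ 126.756

Integral: ∫_8^33 x·e^(−x/15) dx = 122.615.
Boundary: ½(f(8) + f(33)) = ½(4.69317 + 3.65650) = 4.17484.
Running total after boundary: 126.790.
Correction k=1: B_{2}/2! · (f^{(1)}(33) − f^{(1)}(8)) = 1/12 · (-0.132964 − 0.273768) = -0.0338943.
Partial sum through k=1: 126.756.
Correction k=2: B_{4}/4! · (f^{(3)}(33) − f^{(3)}(8)) = −1/720 · (0.000393967 − 0.00643138) = 8.38530e-06.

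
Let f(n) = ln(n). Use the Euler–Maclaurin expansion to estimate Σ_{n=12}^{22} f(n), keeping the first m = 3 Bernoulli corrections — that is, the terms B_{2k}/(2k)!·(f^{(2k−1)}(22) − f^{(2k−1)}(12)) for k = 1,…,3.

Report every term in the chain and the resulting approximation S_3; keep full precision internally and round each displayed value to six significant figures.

Integral: ∫_12^22 ln(x) dx = 28.1841.
Endpoint term: (f(12) + f(22))/2 = (2.48491 + 3.09104)/2 = 2.78797.
Running total after boundary: 30.9720.
k=1: B_{2}/(2)! × [f^{(1)}(22) − f^{(1)}(12)] = 1/12 × (0.0454545 − 0.0833333) = -0.00315657.
After k=1: 30.9689.
k=2: B_{4}/(4)! × [f^{(3)}(22) − f^{(3)}(12)] = −1/720 × (0.000187829 − 0.00115741) = 1.34664e-06.
After k=2: 30.9689.
k=3: B_{6}/(6)! × [f^{(5)}(22) − f^{(5)}(12)] = 1/30240 × (4.65691e-06 − 9.64506e-05) = -3.03551e-09.

S_3 ≈ 30.9689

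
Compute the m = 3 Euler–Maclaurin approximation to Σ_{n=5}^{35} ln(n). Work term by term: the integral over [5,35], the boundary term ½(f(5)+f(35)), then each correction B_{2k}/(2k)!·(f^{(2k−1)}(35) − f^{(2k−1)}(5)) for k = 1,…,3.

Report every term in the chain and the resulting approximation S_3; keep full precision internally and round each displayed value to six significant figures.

The integral term ∫_5^35 ln(x) dx = 86.3900.
½[f(5) + f(35)] = ½[1.60944 + 3.55535] = 2.58239.
So far: 88.9724.
Order-1 term: 1/12 · (0.0285714 − 0.200000) = -0.0142857.
Partial sum through k=1: 88.9581.
Order-2 term: −1/720 · (4.66472e-05 − 0.0160000) = 2.21574e-05.
Partial sum through k=2: 88.9581.
Order-3 term: 1/30240 · (4.56952e-07 − 0.00768000) = -2.53953e-07.

S_3 ≈ 88.9581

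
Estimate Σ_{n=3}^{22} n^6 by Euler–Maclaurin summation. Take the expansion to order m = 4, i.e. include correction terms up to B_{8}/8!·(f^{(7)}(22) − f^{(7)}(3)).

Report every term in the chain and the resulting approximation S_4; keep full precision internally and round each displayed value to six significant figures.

The integral term ∫_3^22 x^6 dx = 3.56337e+08.
Boundary: ½(f(3) + f(22)) = ½(729.000 + 1.13380e+08) = 5.66903e+07.
So far: 4.13027e+08.
k=1: B_{2}/(2)! × [f^{(1)}(22) − f^{(1)}(3)] = 1/12 × (3.09218e+07 − 1458.00) = 2.57669e+06.
Running total after k=1: 4.15604e+08.
k=2: B_{4}/(4)! × [f^{(3)}(22) − f^{(3)}(3)] = −1/720 × (1.27776e+06 − 3240.00) = -1770.17.
Running total after k=2: 4.15602e+08.
k=3: B_{6}/(6)! × [f^{(5)}(22) − f^{(5)}(3)] = 1/30240 × (15840.0 − 2160.00) = 0.452381.
Running total after k=3: 4.15602e+08.
k=4: B_{8}/(8)! × [f^{(7)}(22) − f^{(7)}(3)] = −1/1209600 × (0.00000 − 0.00000) = 0.00000.

S_4 ≈ 4.15602e+08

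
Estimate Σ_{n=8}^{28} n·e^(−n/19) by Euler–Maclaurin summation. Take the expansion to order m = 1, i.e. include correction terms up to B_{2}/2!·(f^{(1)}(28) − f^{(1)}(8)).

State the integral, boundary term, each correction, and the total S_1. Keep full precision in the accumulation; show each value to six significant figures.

The integral term ∫_8^28 x·e^(−x/19) dx = 132.142.
Endpoint term: (f(8) + f(28))/2 = (5.25084 + 6.41424)/2 = 5.83254.
Running total after boundary: 137.975.
Correction k=1: B_{2}/2! · (f^{(1)}(28) − f^{(1)}(8)) = 1/12 · (-0.108512 − 0.379995) = -0.0407089.

S_1 ≈ 137.934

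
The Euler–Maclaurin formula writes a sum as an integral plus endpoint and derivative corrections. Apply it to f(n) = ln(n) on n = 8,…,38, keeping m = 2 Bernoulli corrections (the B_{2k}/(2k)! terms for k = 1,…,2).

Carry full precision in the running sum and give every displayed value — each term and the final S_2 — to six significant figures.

Integral: ∫_8^38 ln(x) dx = 91.5927.
Endpoint term: (f(8) + f(38))/2 = (2.07944 + 3.63759)/2 = 2.85851.
So far: 94.4513.
Correction k=1: B_{2}/2! · (f^{(1)}(38) − f^{(1)}(8)) = 1/12 · (0.0263158 − 0.125000) = -0.00822368.
Partial sum through k=1: 94.4430.
Correction k=2: B_{4}/4! · (f^{(3)}(38) − f^{(3)}(8)) = −1/720 · (3.64485e-05 − 0.00390625) = 5.37472e-06.

S_2 ≈ 94.4430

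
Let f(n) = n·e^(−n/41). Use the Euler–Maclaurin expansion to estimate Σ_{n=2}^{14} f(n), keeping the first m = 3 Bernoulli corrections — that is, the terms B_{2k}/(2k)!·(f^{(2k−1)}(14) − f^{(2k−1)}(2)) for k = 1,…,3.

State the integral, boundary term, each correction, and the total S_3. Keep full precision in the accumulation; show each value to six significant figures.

S_3 ≈ 82.2599

Integral: ∫_2^14 x·e^(−x/41) dx = 76.3689.
Boundary: ½(f(2) + f(14)) = ½(1.90478 + 9.95021) = 5.92750.
Integral + boundary = 82.2964.
k=1: B_{2}/(2)! × [f^{(1)}(14) − f^{(1)}(2)] = 1/12 × (0.468041 − 0.905932) = -0.0364909.
Running total after k=1: 82.2599.
k=2: B_{4}/(4)! × [f^{(3)}(14) − f^{(3)}(2)] = −1/720 × (0.00112403 − 0.00167205) = 7.61131e-07.
Running total after k=2: 82.2599.
k=3: B_{6}/(6)! × [f^{(5)}(14) − f^{(5)}(2)] = 1/30240 × (1.17171e-06 − 1.66875e-06) = -1.64367e-11.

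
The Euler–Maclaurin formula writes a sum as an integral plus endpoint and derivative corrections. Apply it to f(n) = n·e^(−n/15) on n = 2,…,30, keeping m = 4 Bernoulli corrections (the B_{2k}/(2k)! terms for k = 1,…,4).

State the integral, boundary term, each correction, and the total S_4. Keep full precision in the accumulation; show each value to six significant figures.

Integral: ∫_2^30 x·e^(−x/15) dx = 131.818.
Boundary: ½(f(2) + f(30)) = ½(1.75035 + 4.06006) = 2.90520.
Running total after boundary: 134.723.
k=1: B_{2}/(2)! × [f^{(1)}(30) − f^{(1)}(2)] = 1/12 × (-0.135335 − 0.758484) = -0.0744849.
Partial sum through k=1: 134.649.
k=2: B_{4}/(4)! × [f^{(3)}(30) − f^{(3)}(2)] = −1/720 × (0.000601490 − 0.0111504) = 1.46512e-05.
Partial sum through k=2: 134.649.
k=3: B_{6}/(6)! × [f^{(5)}(30) − f^{(5)}(2)] = 1/30240 × (8.01987e-06 − 8.41319e-05) = -2.51693e-09.
Partial sum through k=3: 134.649.
k=4: B_{8}/(8)! × [f^{(7)}(30) − f^{(7)}(2)] = −1/1209600 × (5.94064e-08 − 5.27585e-07) = 3.87052e-13.

S_4 ≈ 134.649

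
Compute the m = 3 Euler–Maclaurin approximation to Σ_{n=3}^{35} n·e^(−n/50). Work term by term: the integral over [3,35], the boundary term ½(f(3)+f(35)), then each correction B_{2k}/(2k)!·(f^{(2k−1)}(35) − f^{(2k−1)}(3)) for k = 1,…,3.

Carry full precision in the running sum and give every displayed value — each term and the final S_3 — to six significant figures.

S_3 ≈ 395.230

The integral term ∫_3^35 x·e^(−x/50) dx = 385.188.
Boundary: ½(f(3) + f(35)) = ½(2.82529 + 17.3805) = 10.1029.
So far: 395.291.
k=1: B_{2}/(2)! × [f^{(1)}(35) − f^{(1)}(3)] = 1/12 × (0.148976 − 0.885259) = -0.0613569.
Partial sum through k=1: 395.230.
k=2: B_{4}/(4)! × [f^{(3)}(35) − f^{(3)}(3)] = −1/720 × (0.000456858 − 0.00110752) = 9.03690e-07.
Partial sum through k=2: 395.230.
k=3: B_{6}/(6)! × [f^{(5)}(35) − f^{(5)}(3)] = 1/30240 × (3.41651e-07 − 7.44371e-07) = -1.33175e-11.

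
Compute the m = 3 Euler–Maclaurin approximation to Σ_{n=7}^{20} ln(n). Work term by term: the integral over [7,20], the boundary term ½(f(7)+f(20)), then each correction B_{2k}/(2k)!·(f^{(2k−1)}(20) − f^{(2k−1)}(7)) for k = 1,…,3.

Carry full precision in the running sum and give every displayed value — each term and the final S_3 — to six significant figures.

S_3 ≈ 35.7564

∫_7^20 ln(x) dx evaluates to 33.2933.
Endpoint term: (f(7) + f(20))/2 = (1.94591 + 2.99573)/2 = 2.47082.
Running total after boundary: 35.7641.
Correction k=1: B_{2}/2! · (f^{(1)}(20) − f^{(1)}(7)) = 1/12 · (0.0500000 − 0.142857) = -0.00773810.
After k=1: 35.7564.
Correction k=2: B_{4}/4! · (f^{(3)}(20) − f^{(3)}(7)) = −1/720 · (0.000250000 − 0.00583090) = 7.75126e-06.
After k=2: 35.7564.
Correction k=3: B_{6}/6! · (f^{(5)}(20) − f^{(5)}(7)) = 1/30240 · (7.50000e-06 − 0.00142798) = -4.69734e-08.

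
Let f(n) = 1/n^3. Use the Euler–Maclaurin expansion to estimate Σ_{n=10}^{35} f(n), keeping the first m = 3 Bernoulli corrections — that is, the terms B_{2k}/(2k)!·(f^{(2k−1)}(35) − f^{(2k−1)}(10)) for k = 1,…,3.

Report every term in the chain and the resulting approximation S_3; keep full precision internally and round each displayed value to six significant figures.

S_3 ≈ 0.00512825

The integral term ∫_10^35 1/x^3 dx = 0.00459184.
½[f(10) + f(35)] = ½[0.00100000 + 2.33236e-05] = 0.000511662.
Integral + boundary = 0.00510350.
k=1: B_{2}/(2)! × [f^{(1)}(35) − f^{(1)}(10)] = 1/12 × (-1.99917e-06 − (-0.000300000)) = 2.48334e-05.
Partial sum through k=1: 0.00512833.
k=2: B_{4}/(4)! × [f^{(3)}(35) − f^{(3)}(10)] = −1/720 × (-3.26395e-08 − (-6.00000e-05)) = -8.32880e-08.
Partial sum through k=2: 0.00512825.
k=3: B_{6}/(6)! × [f^{(5)}(35) − f^{(5)}(10)] = 1/30240 × (-1.11907e-09 − (-2.52000e-05)) = 8.33296e-10.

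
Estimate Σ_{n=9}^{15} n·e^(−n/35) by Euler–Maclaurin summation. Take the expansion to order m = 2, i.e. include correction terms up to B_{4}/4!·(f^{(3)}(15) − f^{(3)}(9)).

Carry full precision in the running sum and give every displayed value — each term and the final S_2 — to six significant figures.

S_2 ≈ 59.1472

The integral term ∫_9^15 x·e^(−x/35) dx = 50.7986.
Boundary: ½(f(9) + f(15)) = ½(6.95932 + 9.77159) = 8.36545.
Integral + boundary = 59.1640.
k=1: B_{2}/(2)! × [f^{(1)}(15) − f^{(1)}(9)] = 1/12 × (0.372251 − 0.574420) = -0.0168474.
After k=1: 59.1472.
k=2: B_{4}/(4)! × [f^{(3)}(15) − f^{(3)}(9)] = −1/720 × (0.00136745 − 0.00173138) = 5.05450e-07.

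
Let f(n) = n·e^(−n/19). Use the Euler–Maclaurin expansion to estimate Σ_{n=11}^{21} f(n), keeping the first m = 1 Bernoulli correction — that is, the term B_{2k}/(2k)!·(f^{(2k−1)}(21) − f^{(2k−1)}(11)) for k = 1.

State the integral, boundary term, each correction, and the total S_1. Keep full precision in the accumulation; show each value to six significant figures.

The integral term ∫_11^21 x·e^(−x/19) dx = 67.8241.
Boundary: ½(f(11) + f(21)) = ½(6.16537 + 6.95360) = 6.55948.
So far: 74.3836.
k=1: B_{2}/(2)! × [f^{(1)}(21) − f^{(1)}(11)] = 1/12 × (-0.0348551 − 0.235995) = -0.0225708.

S_1 ≈ 74.3611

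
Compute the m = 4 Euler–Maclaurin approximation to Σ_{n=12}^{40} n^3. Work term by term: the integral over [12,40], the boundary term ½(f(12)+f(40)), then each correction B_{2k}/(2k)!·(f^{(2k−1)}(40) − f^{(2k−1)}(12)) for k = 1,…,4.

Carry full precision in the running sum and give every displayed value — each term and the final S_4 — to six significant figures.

S_4 ≈ 668044

∫_12^40 x^3 dx evaluates to 634816.
Endpoint term: (f(12) + f(40))/2 = (1728.00 + 64000.0)/2 = 32864.0.
Running total after boundary: 667680.
k=1: B_{2}/(2)! × [f^{(1)}(40) − f^{(1)}(12)] = 1/12 × (4800.00 − 432.000) = 364.000.
Running total after k=1: 668044.
k=2: B_{4}/(4)! × [f^{(3)}(40) − f^{(3)}(12)] = −1/720 × (6.00000 − 6.00000) = 0.00000.
Running total after k=2: 668044.
k=3: B_{6}/(6)! × [f^{(5)}(40) − f^{(5)}(12)] = 1/30240 × (0.00000 − 0.00000) = 0.00000.
Running total after k=3: 668044.
k=4: B_{8}/(8)! × [f^{(7)}(40) − f^{(7)}(12)] = −1/1209600 × (0.00000 − 0.00000) = 0.00000.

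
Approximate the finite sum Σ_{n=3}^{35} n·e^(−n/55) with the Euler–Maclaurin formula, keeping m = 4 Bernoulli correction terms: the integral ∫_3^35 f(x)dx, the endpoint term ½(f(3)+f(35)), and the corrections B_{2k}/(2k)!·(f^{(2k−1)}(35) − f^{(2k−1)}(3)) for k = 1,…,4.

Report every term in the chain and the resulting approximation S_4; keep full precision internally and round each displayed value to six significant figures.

Integral: ∫_3^35 x·e^(−x/55) dx = 401.054.
Endpoint term: (f(3) + f(35))/2 = (2.84075 + 18.5225)/2 = 10.6816.
So far: 411.736.
Order-1 term: 1/12 · (0.192441 − 0.895266) = -0.0585687.
Partial sum through k=1: 411.677.
Order-2 term: −1/720 · (0.000413510 − 0.000922015) = 7.06257e-07.
Partial sum through k=2: 411.677.
Order-3 term: 1/30240 · (2.52365e-07 − 5.11760e-07) = -8.57790e-12.
Partial sum through k=3: 411.677.
Order-4 term: −1/1209600 · (1.21663e-10 − 2.37594e-10) = 9.58422e-17.

S_4 ≈ 411.677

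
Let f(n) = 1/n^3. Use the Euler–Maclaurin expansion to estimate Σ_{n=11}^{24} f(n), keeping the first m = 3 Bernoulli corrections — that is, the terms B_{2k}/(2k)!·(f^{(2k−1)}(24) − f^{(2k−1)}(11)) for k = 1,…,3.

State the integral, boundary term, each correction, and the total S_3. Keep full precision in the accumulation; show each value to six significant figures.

S_3 ≈ 0.00369228

∫_11^24 1/x^3 dx evaluates to 0.00326418.
Endpoint term: (f(11) + f(24))/2 = (0.000751315 + 7.23380e-05)/2 = 0.000411826.
Running total after boundary: 0.00367600.
Correction k=1: B_{2}/2! · (f^{(1)}(24) − f^{(1)}(11)) = 1/12 · (-9.04225e-06 − (-0.000204904)) = 1.63218e-05.
Partial sum through k=1: 0.00369232.
Correction k=2: B_{4}/4! · (f^{(3)}(24) − f^{(3)}(11)) = −1/720 · (-3.13967e-07 − (-3.38684e-05)) = -4.66034e-08.
Partial sum through k=2: 0.00369228.
Correction k=3: B_{6}/6! · (f^{(5)}(24) − f^{(5)}(11)) = 1/30240 · (-2.28934e-08 − (-1.17560e-05)) = 3.87999e-10.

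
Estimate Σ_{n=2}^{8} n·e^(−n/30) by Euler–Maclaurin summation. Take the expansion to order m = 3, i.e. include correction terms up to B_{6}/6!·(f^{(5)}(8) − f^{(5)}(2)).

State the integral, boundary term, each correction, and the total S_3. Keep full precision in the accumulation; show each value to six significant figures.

S_3 ≈ 28.9017

The integral term ∫_2^8 x·e^(−x/30) dx = 24.9284.
Boundary: ½(f(2) + f(8)) = ½(1.87101 + 6.12743) = 3.99922.
Integral + boundary = 28.9276.
Correction k=1: B_{2}/2! · (f^{(1)}(8) − f^{(1)}(2)) = 1/12 · (0.561681 − 0.873140) = -0.0259549.
After k=1: 28.9017.
Correction k=2: B_{4}/4! · (f^{(3)}(8) − f^{(3)}(2)) = −1/720 · (0.00232615 − 0.00304906) = 1.00404e-06.
After k=2: 28.9017.
Correction k=3: B_{6}/6! · (f^{(5)}(8) − f^{(5)}(2)) = 1/30240 · (4.47580e-06 − 5.69774e-06) = -4.04082e-11.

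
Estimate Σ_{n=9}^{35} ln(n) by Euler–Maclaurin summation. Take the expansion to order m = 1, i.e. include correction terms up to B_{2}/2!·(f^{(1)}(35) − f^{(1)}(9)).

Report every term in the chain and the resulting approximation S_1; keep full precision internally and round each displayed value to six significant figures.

S_1 ≈ 81.5316

∫_9^35 ln(x) dx evaluates to 78.6622.
Endpoint term: (f(9) + f(35))/2 = (2.19722 + 3.55535)/2 = 2.87629.
Integral + boundary = 81.5384.
Order-1 term: 1/12 · (0.0285714 − 0.111111) = -0.00687831.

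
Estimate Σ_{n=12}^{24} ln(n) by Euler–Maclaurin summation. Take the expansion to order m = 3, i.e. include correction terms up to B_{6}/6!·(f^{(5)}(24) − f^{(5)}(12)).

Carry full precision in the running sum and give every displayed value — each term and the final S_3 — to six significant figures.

S_3 ≈ 37.2824

Integral: ∫_12^24 ln(x) dx = 34.4544.
Endpoint term: (f(12) + f(24))/2 = (2.48491 + 3.17805)/2 = 2.83148.
Integral + boundary = 37.2859.
Order-1 term: 1/12 · (0.0416667 − 0.0833333) = -0.00347222.
Partial sum through k=1: 37.2824.
Order-2 term: −1/720 · (0.000144676 − 0.00115741) = 1.40657e-06.
Partial sum through k=2: 37.2824.
Order-3 term: 1/30240 · (3.01408e-06 − 9.64506e-05) = -3.08983e-09.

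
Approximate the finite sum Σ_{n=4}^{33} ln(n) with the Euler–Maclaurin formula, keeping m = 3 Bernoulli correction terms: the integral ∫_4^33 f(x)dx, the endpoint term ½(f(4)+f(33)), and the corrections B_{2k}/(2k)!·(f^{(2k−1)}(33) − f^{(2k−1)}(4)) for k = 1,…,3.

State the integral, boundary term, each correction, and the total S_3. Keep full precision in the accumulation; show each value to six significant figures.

The integral term ∫_4^33 ln(x) dx = 80.8396.
Boundary: ½(f(4) + f(33)) = ½(1.38629 + 3.49651) = 2.44140.
So far: 83.2810.
Order-1 term: 1/12 · (0.0303030 − 0.250000) = -0.0183081.
After k=1: 83.2627.
Order-2 term: −1/720 · (5.56529e-05 − 0.0312500) = 4.33255e-05.
After k=2: 83.2627.
Order-3 term: 1/30240 · (6.13256e-07 − 0.0234375) = -7.75029e-07.

S_3 ≈ 83.2627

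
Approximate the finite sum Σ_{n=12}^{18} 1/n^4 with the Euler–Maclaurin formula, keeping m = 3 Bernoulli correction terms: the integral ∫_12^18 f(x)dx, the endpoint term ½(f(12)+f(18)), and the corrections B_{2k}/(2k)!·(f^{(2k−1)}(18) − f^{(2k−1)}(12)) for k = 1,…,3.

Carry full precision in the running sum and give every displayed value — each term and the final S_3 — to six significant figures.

Integral: ∫_12^18 1/x^4 dx = 0.000135745.
Endpoint term: (f(12) + f(18))/2 = (4.82253e-05 + 9.52599e-06)/2 = 2.88756e-05.
Running total after boundary: 0.000164621.
Order-1 term: 1/12 · (-2.11689e-06 − (-1.60751e-05)) = 1.16318e-06.
Partial sum through k=1: 0.000165784.
Order-2 term: −1/720 · (-1.96008e-07 − (-3.34898e-06)) = -4.37913e-09.
Partial sum through k=2: 0.000165780.
Order-3 term: 1/30240 · (-3.38779e-08 − (-1.30238e-06)) = 4.19479e-11.

S_3 ≈ 0.000165780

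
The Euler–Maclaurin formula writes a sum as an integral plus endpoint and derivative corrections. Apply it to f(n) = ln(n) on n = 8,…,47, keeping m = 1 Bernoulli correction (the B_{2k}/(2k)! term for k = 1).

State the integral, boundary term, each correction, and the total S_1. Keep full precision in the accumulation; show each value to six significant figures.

S_1 ≈ 128.278

∫_8^47 ln(x) dx evaluates to 125.321.
Boundary: ½(f(8) + f(47)) = ½(2.07944 + 3.85015) = 2.96479.
Integral + boundary = 128.286.
k=1: B_{2}/(2)! × [f^{(1)}(47) − f^{(1)}(8)] = 1/12 × (0.0212766 − 0.125000) = -0.00864362.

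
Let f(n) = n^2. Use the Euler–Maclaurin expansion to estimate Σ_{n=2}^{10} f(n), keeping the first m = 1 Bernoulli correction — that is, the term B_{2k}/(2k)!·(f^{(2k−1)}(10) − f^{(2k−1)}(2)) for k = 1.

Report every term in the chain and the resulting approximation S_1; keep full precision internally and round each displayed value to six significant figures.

S_1 ≈ 384.000

Integral: ∫_2^10 x^2 dx = 330.667.
½[f(2) + f(10)] = ½[4.00000 + 100.000] = 52.0000.
So far: 382.667.
k=1: B_{2}/(2)! × [f^{(1)}(10) − f^{(1)}(2)] = 1/12 × (20.0000 − 4.00000) = 1.33333.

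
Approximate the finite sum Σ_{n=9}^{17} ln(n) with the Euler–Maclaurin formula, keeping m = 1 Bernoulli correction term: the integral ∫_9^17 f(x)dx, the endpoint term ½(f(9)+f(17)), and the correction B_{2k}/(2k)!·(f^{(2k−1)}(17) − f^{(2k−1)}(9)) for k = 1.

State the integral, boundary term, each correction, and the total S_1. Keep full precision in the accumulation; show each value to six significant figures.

S_1 ≈ 22.9005

Integral: ∫_9^17 ln(x) dx = 20.3896.
½[f(9) + f(17)] = ½[2.19722 + 2.83321] = 2.51522.
So far: 22.9048.
k=1: B_{2}/(2)! × [f^{(1)}(17) − f^{(1)}(9)] = 1/12 × (0.0588235 − 0.111111) = -0.00435730.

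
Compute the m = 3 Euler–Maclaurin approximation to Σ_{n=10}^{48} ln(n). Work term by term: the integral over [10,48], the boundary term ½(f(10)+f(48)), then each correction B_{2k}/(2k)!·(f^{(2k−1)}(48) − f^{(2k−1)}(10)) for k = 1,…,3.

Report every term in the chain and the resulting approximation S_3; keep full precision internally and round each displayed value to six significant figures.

Integral: ∫_10^48 ln(x) dx = 124.792.
Endpoint term: (f(10) + f(48))/2 = (2.30259 + 3.87120)/2 = 3.08689.
So far: 127.879.
k=1: B_{2}/(2)! × [f^{(1)}(48) − f^{(1)}(10)] = 1/12 × (0.0208333 − 0.100000) = -0.00659722.
Partial sum through k=1: 127.872.
k=2: B_{4}/(4)! × [f^{(3)}(48) − f^{(3)}(10)] = −1/720 × (1.80845e-05 − 0.00200000) = 2.75266e-06.
Partial sum through k=2: 127.872.
k=3: B_{6}/(6)! × [f^{(5)}(48) − f^{(5)}(10)] = 1/30240 × (9.41901e-08 − 0.000240000) = -7.93339e-09.

S_3 ≈ 127.872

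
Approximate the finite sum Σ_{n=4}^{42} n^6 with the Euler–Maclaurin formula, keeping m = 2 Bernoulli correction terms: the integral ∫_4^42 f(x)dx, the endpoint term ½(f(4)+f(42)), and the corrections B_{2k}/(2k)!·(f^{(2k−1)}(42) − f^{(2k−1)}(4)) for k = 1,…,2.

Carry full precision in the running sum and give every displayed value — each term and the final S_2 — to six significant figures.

∫_4^42 x^6 dx evaluates to 3.29342e+10.
Endpoint term: (f(4) + f(42))/2 = (4096.00 + 5.48903e+09)/2 = 2.74452e+09.
Integral + boundary = 3.56787e+10.
Correction k=1: B_{2}/2! · (f^{(1)}(42) − f^{(1)}(4)) = 1/12 · (7.84147e+08 − 6144.00) = 6.53451e+07.
Running total after k=1: 3.57441e+10.
Correction k=2: B_{4}/4! · (f^{(3)}(42) − f^{(3)}(4)) = −1/720 · (8.89056e+06 − 7680.00) = -12337.3.

S_2 ≈ 3.57440e+10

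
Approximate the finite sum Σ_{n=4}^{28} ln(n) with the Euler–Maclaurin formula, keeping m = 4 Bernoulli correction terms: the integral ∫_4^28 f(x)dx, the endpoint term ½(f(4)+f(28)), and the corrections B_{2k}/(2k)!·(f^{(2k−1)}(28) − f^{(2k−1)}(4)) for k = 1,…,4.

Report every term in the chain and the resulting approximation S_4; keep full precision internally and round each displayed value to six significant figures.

Integral: ∫_4^28 ln(x) dx = 63.7565.
Boundary: ½(f(4) + f(28)) = ½(1.38629 + 3.33220) = 2.35925.
Integral + boundary = 66.1158.
Order-1 term: 1/12 · (0.0357143 − 0.250000) = -0.0178571.
Partial sum through k=1: 66.0979.
Order-2 term: −1/720 · (9.11079e-05 − 0.0312500) = 4.32762e-05.
Partial sum through k=2: 66.0980.
Order-3 term: 1/30240 · (1.39451e-06 − 0.0234375) = -7.75003e-07.
Partial sum through k=3: 66.0980.
Order-4 term: −1/1209600 · (5.33613e-08 − 0.0439453) = 3.63304e-08.

S_4 ≈ 66.0980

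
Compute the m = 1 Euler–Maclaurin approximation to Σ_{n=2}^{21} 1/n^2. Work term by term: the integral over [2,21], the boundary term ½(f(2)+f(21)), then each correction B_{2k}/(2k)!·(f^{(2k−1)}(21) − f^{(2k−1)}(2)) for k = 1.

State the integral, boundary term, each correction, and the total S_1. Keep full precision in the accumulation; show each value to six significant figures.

Integral: ∫_2^21 1/x^2 dx = 0.452381.
Boundary: ½(f(2) + f(21)) = ½(0.250000 + 0.00226757) = 0.126134.
So far: 0.578515.
Correction k=1: B_{2}/2! · (f^{(1)}(21) − f^{(1)}(2)) = 1/12 · (-0.000215959 − (-0.250000)) = 0.0208153.

S_1 ≈ 0.599330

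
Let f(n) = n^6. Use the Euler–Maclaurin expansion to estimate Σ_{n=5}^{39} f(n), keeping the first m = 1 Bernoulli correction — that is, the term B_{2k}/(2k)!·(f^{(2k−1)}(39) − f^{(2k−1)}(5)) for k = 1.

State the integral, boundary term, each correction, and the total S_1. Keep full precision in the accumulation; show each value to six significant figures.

S_1 ≈ 2.14089e+10

The integral term ∫_5^39 x^6 dx = 1.96044e+10.
Boundary: ½(f(5) + f(39)) = ½(15625.0 + 3.51874e+09) = 1.75938e+09.
Integral + boundary = 2.13638e+10.
k=1: B_{2}/(2)! × [f^{(1)}(39) − f^{(1)}(5)] = 1/12 × (5.41345e+08 − 18750.0) = 4.51105e+07.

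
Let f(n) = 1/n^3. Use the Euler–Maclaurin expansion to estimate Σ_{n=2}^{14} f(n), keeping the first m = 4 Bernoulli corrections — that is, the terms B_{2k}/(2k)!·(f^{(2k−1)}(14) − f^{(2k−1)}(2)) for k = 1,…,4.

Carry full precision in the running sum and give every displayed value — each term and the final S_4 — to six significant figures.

S_4 ≈ 0.199627

Integral: ∫_2^14 1/x^3 dx = 0.122449.
Endpoint term: (f(2) + f(14))/2 = (0.125000 + 0.000364431)/2 = 0.0626822.
Integral + boundary = 0.185131.
Order-1 term: 1/12 · (-7.80925e-05 − (-0.187500)) = 0.0156185.
Running total after k=1: 0.200750.
Order-2 term: −1/720 · (-7.96862e-06 − (-0.937500)) = -0.00130207.
Running total after k=2: 0.199448.
Order-3 term: 1/30240 · (-1.70756e-06 − (-9.84375)) = 0.000325521.
Running total after k=3: 0.199773.
Order-4 term: −1/1209600 · (-6.27267e-07 − (-177.188)) = -0.000146484.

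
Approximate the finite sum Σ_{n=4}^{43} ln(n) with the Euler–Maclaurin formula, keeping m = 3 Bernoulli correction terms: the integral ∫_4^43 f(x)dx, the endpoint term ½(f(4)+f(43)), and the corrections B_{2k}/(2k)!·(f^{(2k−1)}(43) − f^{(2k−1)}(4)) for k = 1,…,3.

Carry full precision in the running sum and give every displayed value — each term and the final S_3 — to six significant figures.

S_3 ≈ 119.741

Integral: ∫_4^43 ln(x) dx = 117.186.
½[f(4) + f(43)] = ½[1.38629 + 3.76120] = 2.57375.
So far: 119.760.
Order-1 term: 1/12 · (0.0232558 − 0.250000) = -0.0188953.
Running total after k=1: 119.741.
Order-2 term: −1/720 · (2.51550e-05 − 0.0312500) = 4.33678e-05.
Running total after k=2: 119.741.
Order-3 term: 1/30240 · (1.63256e-07 − 0.0234375) = -7.75044e-07.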